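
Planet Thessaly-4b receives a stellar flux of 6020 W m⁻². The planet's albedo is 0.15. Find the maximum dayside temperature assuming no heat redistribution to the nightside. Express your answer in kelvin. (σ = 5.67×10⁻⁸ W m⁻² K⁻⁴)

T_ss ≈ 548 K

With no redistribution each surface element balances locally: S(1−A) = σT⁴.
T = [6020 × 0.85 / 5.67×10⁻⁸]^(1/4) = (9.02×10¹⁰)^(1/4) = 548 K.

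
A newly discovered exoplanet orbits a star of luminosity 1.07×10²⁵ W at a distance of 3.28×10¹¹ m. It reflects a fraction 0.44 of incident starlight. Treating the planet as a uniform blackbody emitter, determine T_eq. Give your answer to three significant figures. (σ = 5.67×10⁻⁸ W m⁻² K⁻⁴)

Flux: S = L/(4πd²) = 1.07×10²⁵/(4π×(3.28×10¹¹)²) = 7.91 W m⁻².
Energy balance: absorbed = emitted ⇒ πR²·S(1−A) = 4πR²·σT_eq⁴, so T_eq⁴ = S(1−A)/(4σ).
T_eq = [7.91 × 0.56 / (4 × 5.67×10⁻⁸)]^(1/4) = (1.95×10⁷)^(1/4) = 66.5 K.

T_eq ≈ 66.5 K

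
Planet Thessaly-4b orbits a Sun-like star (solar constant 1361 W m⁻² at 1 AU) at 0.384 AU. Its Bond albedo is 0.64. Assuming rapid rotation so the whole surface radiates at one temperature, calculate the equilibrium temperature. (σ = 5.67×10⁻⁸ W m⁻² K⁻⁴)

T_eq ≈ 348 K

Flux at 0.384 AU: S = 1361/0.384² = 9230 W m⁻².
Energy balance: absorbed = emitted ⇒ πR²·S(1−A) = 4πR²·σT_eq⁴, so T_eq⁴ = S(1−A)/(4σ).
T_eq = [9230 × 0.36 / (4 × 5.67×10⁻⁸)]^(1/4) = (1.47×10¹⁰)^(1/4) = 348 K.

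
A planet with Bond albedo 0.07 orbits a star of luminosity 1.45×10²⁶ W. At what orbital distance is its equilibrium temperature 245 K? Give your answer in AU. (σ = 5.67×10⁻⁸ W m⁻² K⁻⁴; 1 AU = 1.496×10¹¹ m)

From T_eq⁴ = L(1−A)/(16πσd²): d = √[L(1−A)/(16πσT_eq⁴)].
d = √[1.45×10²⁶ × 0.93 / (16π × 5.67×10⁻⁸ × (245)⁴)] = 1.15×10¹¹ m = 0.766 AU.

d ≈ 0.766 AU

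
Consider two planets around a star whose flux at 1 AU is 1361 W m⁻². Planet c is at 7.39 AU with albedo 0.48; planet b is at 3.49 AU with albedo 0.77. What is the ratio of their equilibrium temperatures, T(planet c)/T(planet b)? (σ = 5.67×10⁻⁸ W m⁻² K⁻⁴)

T₁/T₂ ≈ 0.843

T_eq = [S₀(1−A)/(4σd²)]^(1/4), so T ∝ (1−A)^(1/4) / √d.
T₁ = [1361×0.52/(4×5.67×10⁻⁸×7.39²)]^(1/4) = 86.94 K.
T₂ = [1361×0.23/(4×5.67×10⁻⁸×3.49²)]^(1/4) = 103.17 K.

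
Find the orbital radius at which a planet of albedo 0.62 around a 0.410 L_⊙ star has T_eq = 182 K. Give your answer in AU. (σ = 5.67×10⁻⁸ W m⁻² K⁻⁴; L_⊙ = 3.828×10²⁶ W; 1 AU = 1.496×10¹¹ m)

d ≈ 0.923 AU

L = 0.410 × 3.828×10²⁶ = 1.57×10²⁶ W.
From T_eq⁴ = L(1−A)/(16πσd²): d = √[L(1−A)/(16πσT_eq⁴)].
d = √[1.57×10²⁶ × 0.38 / (16π × 5.67×10⁻⁸ × (182)⁴)] = 1.38×10¹¹ m = 0.923 AU.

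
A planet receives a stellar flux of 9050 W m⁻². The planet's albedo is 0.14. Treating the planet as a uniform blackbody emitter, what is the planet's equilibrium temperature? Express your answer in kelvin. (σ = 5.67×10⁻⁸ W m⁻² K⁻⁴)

Energy balance: absorbed = emitted ⇒ πR²·S(1−A) = 4πR²·σT_eq⁴, so T_eq⁴ = S(1−A)/(4σ).
T_eq = [9050 × 0.86 / (4 × 5.67×10⁻⁸)]^(1/4) = (3.43×10¹⁰)^(1/4) = 430 K.

T_eq ≈ 430 K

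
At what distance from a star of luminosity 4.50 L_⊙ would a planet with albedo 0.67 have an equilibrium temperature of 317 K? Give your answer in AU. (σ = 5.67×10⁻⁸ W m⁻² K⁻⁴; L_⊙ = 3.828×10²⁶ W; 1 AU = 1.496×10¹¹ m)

L = 4.50 × 3.828×10²⁶ = 1.72×10²⁷ W.
From T_eq⁴ = L(1−A)/(16πσd²): d = √[L(1−A)/(16πσT_eq⁴)].
d = √[1.72×10²⁷ × 0.33 / (16π × 5.67×10⁻⁸ × (317)⁴)] = 1.41×10¹¹ m = 0.939 AU.

d ≈ 0.939 AU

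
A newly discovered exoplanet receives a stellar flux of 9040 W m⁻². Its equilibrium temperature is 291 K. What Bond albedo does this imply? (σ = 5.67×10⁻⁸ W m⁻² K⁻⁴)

A ≈ 0.82

From T_eq⁴ = S(1−A)/(4σ): 1−A = 4σT_eq⁴/S.
1−A = 4 × 5.67×10⁻⁸ × (291)⁴ / 9040 = 0.180.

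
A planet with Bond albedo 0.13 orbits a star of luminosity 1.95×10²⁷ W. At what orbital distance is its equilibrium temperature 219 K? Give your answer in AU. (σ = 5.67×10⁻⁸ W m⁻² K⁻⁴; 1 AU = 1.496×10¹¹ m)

From T_eq⁴ = L(1−A)/(16πσd²): d = √[L(1−A)/(16πσT_eq⁴)].
d = √[1.95×10²⁷ × 0.87 / (16π × 5.67×10⁻⁸ × (219)⁴)] = 5.09×10¹¹ m = 3.40 AU.

d ≈ 3.40 AU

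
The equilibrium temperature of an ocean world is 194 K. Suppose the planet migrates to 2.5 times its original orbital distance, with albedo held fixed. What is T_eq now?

T_eq ∝ L^(1/4) · d^(−1/2).
T′ = 194 / 2.5^(1/2) = 123 K.

T_eq ≈ 123 K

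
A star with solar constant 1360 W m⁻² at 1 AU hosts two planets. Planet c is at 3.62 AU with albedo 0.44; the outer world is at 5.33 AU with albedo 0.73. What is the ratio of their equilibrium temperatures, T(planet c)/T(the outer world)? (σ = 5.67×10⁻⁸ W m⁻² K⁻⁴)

T_eq = [S₀(1−A)/(4σd²)]^(1/4), so T ∝ (1−A)^(1/4) / √d.
T₁ = [1360×0.56/(4×5.67×10⁻⁸×3.62²)]^(1/4) = 126.52 K.
T₂ = [1360×0.27/(4×5.67×10⁻⁸×5.33²)]^(1/4) = 86.89 K.

T₁/T₂ ≈ 1.456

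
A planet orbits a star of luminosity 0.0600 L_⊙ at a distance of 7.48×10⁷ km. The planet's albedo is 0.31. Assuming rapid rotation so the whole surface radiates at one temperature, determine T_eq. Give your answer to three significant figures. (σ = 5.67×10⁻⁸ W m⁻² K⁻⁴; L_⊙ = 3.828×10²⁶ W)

T_eq ≈ 178 K

d = 7.48×10⁷ km = 7.48×10¹⁰ m.
L = 0.0600 × 3.828×10²⁶ = 2.30×10²⁵ W.
Flux: S = L/(4πd²) = 2.30×10²⁵/(4π×(7.48×10¹⁰)²) = 327 W m⁻².
Energy balance: absorbed = emitted ⇒ πR²·S(1−A) = 4πR²·σT_eq⁴, so T_eq⁴ = S(1−A)/(4σ).
T_eq = [327 × 0.69 / (4 × 5.67×10⁻⁸)]^(1/4) = (9.94×10⁸)^(1/4) = 178 K.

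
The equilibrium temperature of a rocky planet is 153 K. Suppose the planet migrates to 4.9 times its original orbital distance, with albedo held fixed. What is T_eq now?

T_eq ≈ 69.1 K

T_eq ∝ L^(1/4) · d^(−1/2).
T′ = 153 / 4.9^(1/2) = 69.1 K.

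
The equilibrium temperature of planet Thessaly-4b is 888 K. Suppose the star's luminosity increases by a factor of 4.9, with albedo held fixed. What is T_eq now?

T_eq ≈ 1320 K

T_eq ∝ L^(1/4) · d^(−1/2).
T′ = 888 × 4.9^(1/4) = 1320 K.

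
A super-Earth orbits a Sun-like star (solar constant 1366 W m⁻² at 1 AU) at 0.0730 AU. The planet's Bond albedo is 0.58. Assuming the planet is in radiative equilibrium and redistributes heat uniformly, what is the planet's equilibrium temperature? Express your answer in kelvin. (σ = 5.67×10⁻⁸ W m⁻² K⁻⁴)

T_eq ≈ 830 K

Flux at 0.0730 AU: S = 1366/0.0730² = 2.56×10⁵ W m⁻².
Energy balance: absorbed = emitted ⇒ πR²·S(1−A) = 4πR²·σT_eq⁴, so T_eq⁴ = S(1−A)/(4σ).
T_eq = [2.56×10⁵ × 0.42 / (4 × 5.67×10⁻⁸)]^(1/4) = (4.75×10¹¹)^(1/4) = 830 K.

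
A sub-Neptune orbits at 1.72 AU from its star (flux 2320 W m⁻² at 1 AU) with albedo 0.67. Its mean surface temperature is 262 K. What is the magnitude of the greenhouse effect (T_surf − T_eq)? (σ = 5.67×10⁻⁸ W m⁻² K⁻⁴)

S = 2320/1.72² = 784.2 W m⁻².
T_eq = [S(1−A)/(4σ)]^(1/4) = [784.2×0.33/(4×5.67×10⁻⁸)]^(1/4) = 183.8 K.
ΔT = T_surf − T_eq = 262 − 183.8.

ΔT ≈ 78.2 K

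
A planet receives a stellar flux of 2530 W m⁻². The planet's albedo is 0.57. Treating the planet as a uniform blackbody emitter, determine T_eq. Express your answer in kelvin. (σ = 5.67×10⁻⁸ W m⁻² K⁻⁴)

Energy balance: absorbed = emitted ⇒ πR²·S(1−A) = 4πR²·σT_eq⁴, so T_eq⁴ = S(1−A)/(4σ).
T_eq = [2530 × 0.43 / (4 × 5.67×10⁻⁸)]^(1/4) = (4.80×10⁹)^(1/4) = 263 K.

T_eq ≈ 263 K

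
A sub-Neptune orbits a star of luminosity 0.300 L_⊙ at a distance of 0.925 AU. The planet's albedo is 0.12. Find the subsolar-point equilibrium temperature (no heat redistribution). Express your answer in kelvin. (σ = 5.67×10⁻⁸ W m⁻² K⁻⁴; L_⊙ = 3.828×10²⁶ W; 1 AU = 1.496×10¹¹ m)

T_ss ≈ 293 K

d = 0.925 AU = 1.38×10¹¹ m.
L = 0.300 × 3.828×10²⁶ = 1.15×10²⁶ W.
Flux: S = L/(4πd²) = 1.15×10²⁶/(4π×(1.38×10¹¹)²) = 477 W m⁻².
At the subsolar point the surface absorbs S(1−A) and emits σT⁴ per unit area — no factor of 4, since only the local patch is in balance.
T = [477 × 0.88 / 5.67×10⁻⁸]^(1/4) = (7.41×10⁹)^(1/4) = 293 K.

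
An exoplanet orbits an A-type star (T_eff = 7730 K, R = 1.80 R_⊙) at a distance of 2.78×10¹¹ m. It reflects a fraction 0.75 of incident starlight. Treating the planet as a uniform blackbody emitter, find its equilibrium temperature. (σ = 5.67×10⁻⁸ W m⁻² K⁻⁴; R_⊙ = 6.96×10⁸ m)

R_⋆ = 1.80 × 6.96×10⁸ = 1.25×10⁹ m.
L = 4πR_⋆²σT_⋆⁴ = 4π(1.25×10⁹)² × 5.67×10⁻⁸ × (7730)⁴ = 3.99×10²⁷ W.
S = L/(4πd²) = 4110 W m⁻².
Energy balance: absorbed = emitted ⇒ πR²·S(1−A) = 4πR²·σT_eq⁴, so T_eq⁴ = S(1−A)/(4σ).
T_eq = [4110 × 0.25 / (4 × 5.67×10⁻⁸)]^(1/4) = (4.53×10⁹)^(1/4) = 259 K.

T_eq ≈ 259 K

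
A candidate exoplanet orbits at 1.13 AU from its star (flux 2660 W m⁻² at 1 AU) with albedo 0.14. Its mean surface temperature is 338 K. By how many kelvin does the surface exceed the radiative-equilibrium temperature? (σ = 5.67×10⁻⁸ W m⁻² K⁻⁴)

ΔT ≈ 39.9 K

S = 2660/1.13² = 2083 W m⁻².
T_eq = [S(1−A)/(4σ)]^(1/4) = [2083×0.86/(4×5.67×10⁻⁸)]^(1/4) = 298.1 K.
ΔT = T_surf − T_eq = 338 − 298.1.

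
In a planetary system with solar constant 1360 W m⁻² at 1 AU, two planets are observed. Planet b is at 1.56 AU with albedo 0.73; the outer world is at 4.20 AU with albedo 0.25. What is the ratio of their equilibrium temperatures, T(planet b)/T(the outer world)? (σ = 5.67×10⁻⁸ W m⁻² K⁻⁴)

T_eq = [S₀(1−A)/(4σd²)]^(1/4), so T ∝ (1−A)^(1/4) / √d.
T₁ = [1360×0.27/(4×5.67×10⁻⁸×1.56²)]^(1/4) = 160.60 K.
T₂ = [1360×0.75/(4×5.67×10⁻⁸×4.20²)]^(1/4) = 126.36 K.

T₁/T₂ ≈ 1.271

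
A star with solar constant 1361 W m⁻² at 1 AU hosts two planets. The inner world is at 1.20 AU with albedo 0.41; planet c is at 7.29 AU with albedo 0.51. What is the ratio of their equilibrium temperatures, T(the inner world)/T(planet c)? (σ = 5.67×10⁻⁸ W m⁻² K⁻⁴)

T_eq = [S₀(1−A)/(4σd²)]^(1/4), so T ∝ (1−A)^(1/4) / √d.
T₁ = [1361×0.59/(4×5.67×10⁻⁸×1.20²)]^(1/4) = 222.68 K.
T₂ = [1361×0.49/(4×5.67×10⁻⁸×7.29²)]^(1/4) = 86.25 K.

T₁/T₂ ≈ 2.582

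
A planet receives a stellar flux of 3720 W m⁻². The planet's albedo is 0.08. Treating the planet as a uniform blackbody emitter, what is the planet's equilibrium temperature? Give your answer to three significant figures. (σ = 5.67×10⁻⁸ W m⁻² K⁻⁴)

T_eq ≈ 350 K

Energy balance: absorbed = emitted ⇒ πR²·S(1−A) = 4πR²·σT_eq⁴, so T_eq⁴ = S(1−A)/(4σ).
T_eq = [3720 × 0.92 / (4 × 5.67×10⁻⁸)]^(1/4) = (1.51×10¹⁰)^(1/4) = 350 K.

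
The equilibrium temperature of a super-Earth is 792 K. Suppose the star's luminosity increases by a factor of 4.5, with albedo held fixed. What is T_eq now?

T_eq ∝ L^(1/4) · d^(−1/2).
T′ = 792 × 4.5^(1/4) = 1150 K.

T_eq ≈ 1150 K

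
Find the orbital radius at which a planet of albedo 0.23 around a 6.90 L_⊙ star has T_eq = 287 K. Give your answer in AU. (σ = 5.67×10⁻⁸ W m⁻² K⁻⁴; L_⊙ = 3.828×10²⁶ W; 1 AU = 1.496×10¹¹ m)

d ≈ 2.17 AU

L = 6.90 × 3.828×10²⁶ = 2.64×10²⁷ W.
From T_eq⁴ = L(1−A)/(16πσd²): d = √[L(1−A)/(16πσT_eq⁴)].
d = √[2.64×10²⁷ × 0.77 / (16π × 5.67×10⁻⁸ × (287)⁴)] = 3.24×10¹¹ m = 2.17 AU.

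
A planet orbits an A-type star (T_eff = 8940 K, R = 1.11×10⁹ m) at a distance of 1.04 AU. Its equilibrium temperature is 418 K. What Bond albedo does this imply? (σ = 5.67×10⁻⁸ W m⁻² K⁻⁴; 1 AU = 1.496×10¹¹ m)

A ≈ 0.62

d = 1.04 AU = 1.56×10¹¹ m.
L = 4πR_⋆²σT_⋆⁴ = 4π(1.11×10⁹)² × 5.67×10⁻⁸ × (8940)⁴ = 5.61×10²⁷ W.
S = L/(4πd²) = 1.84×10⁴ W m⁻².
From T_eq⁴ = S(1−A)/(4σ): 1−A = 4σT_eq⁴/S.
1−A = 4 × 5.67×10⁻⁸ × (418)⁴ / 1.84×10⁴ = 0.376.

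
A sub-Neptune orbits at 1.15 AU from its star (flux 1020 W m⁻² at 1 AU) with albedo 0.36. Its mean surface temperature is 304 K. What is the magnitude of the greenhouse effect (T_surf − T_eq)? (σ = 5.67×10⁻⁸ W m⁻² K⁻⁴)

ΔT ≈ 88.0 K

S = 1020/1.15² = 771.3 W m⁻².
T_eq = [S(1−A)/(4σ)]^(1/4) = [771.3×0.64/(4×5.67×10⁻⁸)]^(1/4) = 216.0 K.
ΔT = T_surf − T_eq = 304 − 216.0.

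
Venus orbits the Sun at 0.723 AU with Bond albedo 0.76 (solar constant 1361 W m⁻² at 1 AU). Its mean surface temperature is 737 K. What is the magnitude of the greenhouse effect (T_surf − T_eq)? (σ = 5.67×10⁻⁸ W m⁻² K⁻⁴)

ΔT ≈ 507.9 K

S = 1361/0.723² = 2604 W m⁻².
T_eq = [S(1−A)/(4σ)]^(1/4) = [2604×0.24/(4×5.67×10⁻⁸)]^(1/4) = 229.1 K.
ΔT = T_surf − T_eq = 737 − 229.1.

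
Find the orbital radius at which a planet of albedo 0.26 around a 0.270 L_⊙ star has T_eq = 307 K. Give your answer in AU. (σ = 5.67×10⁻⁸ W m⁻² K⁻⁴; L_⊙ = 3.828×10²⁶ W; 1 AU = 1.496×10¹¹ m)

d ≈ 0.367 AU

L = 0.270 × 3.828×10²⁶ = 1.03×10²⁶ W.
From T_eq⁴ = L(1−A)/(16πσd²): d = √[L(1−A)/(16πσT_eq⁴)].
d = √[1.03×10²⁶ × 0.74 / (16π × 5.67×10⁻⁸ × (307)⁴)] = 5.50×10¹⁰ m = 0.367 AU.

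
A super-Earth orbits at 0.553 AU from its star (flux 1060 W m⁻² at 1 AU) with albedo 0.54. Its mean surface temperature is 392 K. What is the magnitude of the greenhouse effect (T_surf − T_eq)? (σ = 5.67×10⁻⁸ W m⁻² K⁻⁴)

ΔT ≈ 102.4 K

S = 1060/0.553² = 3466 W m⁻².
T_eq = [S(1−A)/(4σ)]^(1/4) = [3466×0.46/(4×5.67×10⁻⁸)]^(1/4) = 289.6 K.
ΔT = T_surf − T_eq = 392 − 289.6.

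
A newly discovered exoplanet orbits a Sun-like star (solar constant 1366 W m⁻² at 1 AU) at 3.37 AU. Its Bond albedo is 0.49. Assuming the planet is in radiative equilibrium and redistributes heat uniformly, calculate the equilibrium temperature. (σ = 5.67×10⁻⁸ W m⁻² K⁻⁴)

Flux at 3.37 AU: S = 1366/3.37² = 120 W m⁻².
Energy balance: absorbed = emitted ⇒ πR²·S(1−A) = 4πR²·σT_eq⁴, so T_eq⁴ = S(1−A)/(4σ).
T_eq = [120 × 0.51 / (4 × 5.67×10⁻⁸)]^(1/4) = (2.70×10⁸)^(1/4) = 128 K.

T_eq ≈ 128 K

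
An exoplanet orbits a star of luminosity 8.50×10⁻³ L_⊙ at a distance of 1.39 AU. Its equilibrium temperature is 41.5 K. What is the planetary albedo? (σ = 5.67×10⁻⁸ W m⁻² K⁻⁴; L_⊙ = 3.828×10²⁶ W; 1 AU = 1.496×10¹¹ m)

A ≈ 0.89

d = 1.39 AU = 2.08×10¹¹ m.
L = 8.50×10⁻³ × 3.828×10²⁶ = 3.25×10²⁴ W.
Flux: S = L/(4πd²) = 3.25×10²⁴/(4π×(2.08×10¹¹)²) = 5.99 W m⁻².
From T_eq⁴ = S(1−A)/(4σ): 1−A = 4σT_eq⁴/S.
1−A = 4 × 5.67×10⁻⁸ × (41.5)⁴ / 5.99 = 0.112.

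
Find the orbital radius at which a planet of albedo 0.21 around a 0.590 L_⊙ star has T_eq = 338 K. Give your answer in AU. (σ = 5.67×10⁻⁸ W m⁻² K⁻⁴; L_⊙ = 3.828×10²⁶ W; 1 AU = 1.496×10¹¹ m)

L = 0.590 × 3.828×10²⁶ = 2.26×10²⁶ W.
From T_eq⁴ = L(1−A)/(16πσd²): d = √[L(1−A)/(16πσT_eq⁴)].
d = √[2.26×10²⁶ × 0.79 / (16π × 5.67×10⁻⁸ × (338)⁴)] = 6.93×10¹⁰ m = 0.463 AU.

d ≈ 0.463 AU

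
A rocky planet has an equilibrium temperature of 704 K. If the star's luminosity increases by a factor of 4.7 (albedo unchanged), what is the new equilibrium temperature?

T_eq ≈ 1040 K

T_eq ∝ L^(1/4) · d^(−1/2).
T′ = 704 × 4.7^(1/4) = 1040 K.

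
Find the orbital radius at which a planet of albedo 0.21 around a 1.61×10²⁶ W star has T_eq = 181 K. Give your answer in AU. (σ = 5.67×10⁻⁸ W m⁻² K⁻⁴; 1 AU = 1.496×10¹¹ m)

d ≈ 1.36 AU

From T_eq⁴ = L(1−A)/(16πσd²): d = √[L(1−A)/(16πσT_eq⁴)].
d = √[1.61×10²⁶ × 0.79 / (16π × 5.67×10⁻⁸ × (181)⁴)] = 2.04×10¹¹ m = 1.36 AU.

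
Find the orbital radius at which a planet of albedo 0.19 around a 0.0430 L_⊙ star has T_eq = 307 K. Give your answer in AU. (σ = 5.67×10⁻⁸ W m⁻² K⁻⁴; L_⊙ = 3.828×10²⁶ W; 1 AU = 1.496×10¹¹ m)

d ≈ 0.153 AU

L = 0.0430 × 3.828×10²⁶ = 1.65×10²⁵ W.
From T_eq⁴ = L(1−A)/(16πσd²): d = √[L(1−A)/(16πσT_eq⁴)].
d = √[1.65×10²⁵ × 0.81 / (16π × 5.67×10⁻⁸ × (307)⁴)] = 2.29×10¹⁰ m = 0.153 AU.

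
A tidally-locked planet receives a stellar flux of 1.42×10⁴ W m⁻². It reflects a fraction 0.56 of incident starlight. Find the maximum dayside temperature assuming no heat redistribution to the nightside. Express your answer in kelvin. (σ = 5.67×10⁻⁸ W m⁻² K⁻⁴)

With no redistribution each surface element balances locally: S(1−A) = σT⁴.
T = [1.42×10⁴ × 0.44 / 5.67×10⁻⁸]^(1/4) = (1.10×10¹¹)^(1/4) = 576 K.

T_ss ≈ 576 K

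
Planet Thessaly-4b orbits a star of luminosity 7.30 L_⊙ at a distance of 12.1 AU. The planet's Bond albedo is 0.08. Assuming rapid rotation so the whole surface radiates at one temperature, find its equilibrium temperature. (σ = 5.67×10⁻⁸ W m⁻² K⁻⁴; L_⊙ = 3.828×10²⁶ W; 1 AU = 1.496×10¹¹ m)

T_eq ≈ 129 K

d = 12.1 AU = 1.81×10¹² m.
L = 7.30 × 3.828×10²⁶ = 2.79×10²⁷ W.
Flux: S = L/(4πd²) = 2.79×10²⁷/(4π×(1.81×10¹²)²) = 67.9 W m⁻².
Energy balance: absorbed = emitted ⇒ πR²·S(1−A) = 4πR²·σT_eq⁴, so T_eq⁴ = S(1−A)/(4σ).
T_eq = [67.9 × 0.92 / (4 × 5.67×10⁻⁸)]^(1/4) = (2.75×10⁸)^(1/4) = 129 K.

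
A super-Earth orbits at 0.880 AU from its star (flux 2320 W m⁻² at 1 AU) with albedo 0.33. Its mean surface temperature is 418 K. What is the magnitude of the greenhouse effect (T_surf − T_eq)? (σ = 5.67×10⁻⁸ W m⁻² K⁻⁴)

S = 2320/0.880² = 2996 W m⁻².
T_eq = [S(1−A)/(4σ)]^(1/4) = [2996×0.67/(4×5.67×10⁻⁸)]^(1/4) = 306.7 K.
ΔT = T_surf − T_eq = 418 − 306.7.

ΔT ≈ 111.3 K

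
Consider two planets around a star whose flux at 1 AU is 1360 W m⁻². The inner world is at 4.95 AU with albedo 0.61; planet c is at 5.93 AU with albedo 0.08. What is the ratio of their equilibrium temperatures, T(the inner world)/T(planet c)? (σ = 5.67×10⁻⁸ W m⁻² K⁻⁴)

T₁/T₂ ≈ 0.883

T_eq = [S₀(1−A)/(4σd²)]^(1/4), so T ∝ (1−A)^(1/4) / √d.
T₁ = [1360×0.39/(4×5.67×10⁻⁸×4.95²)]^(1/4) = 98.84 K.
T₂ = [1360×0.92/(4×5.67×10⁻⁸×5.93²)]^(1/4) = 111.92 K.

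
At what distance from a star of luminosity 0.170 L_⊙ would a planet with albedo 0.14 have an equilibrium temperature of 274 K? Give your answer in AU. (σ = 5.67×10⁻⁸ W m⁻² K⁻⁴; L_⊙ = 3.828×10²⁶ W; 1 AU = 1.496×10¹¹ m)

d ≈ 0.395 AU

L = 0.170 × 3.828×10²⁶ = 6.51×10²⁵ W.
From T_eq⁴ = L(1−A)/(16πσd²): d = √[L(1−A)/(16πσT_eq⁴)].
d = √[6.51×10²⁵ × 0.86 / (16π × 5.67×10⁻⁸ × (274)⁴)] = 5.90×10¹⁰ m = 0.395 AU.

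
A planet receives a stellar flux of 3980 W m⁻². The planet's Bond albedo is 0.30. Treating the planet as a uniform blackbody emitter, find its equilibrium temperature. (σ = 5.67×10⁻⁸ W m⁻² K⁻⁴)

T_eq ≈ 333 K

Energy balance: absorbed = emitted ⇒ πR²·S(1−A) = 4πR²·σT_eq⁴, so T_eq⁴ = S(1−A)/(4σ).
T_eq = [3980 × 0.70 / (4 × 5.67×10⁻⁸)]^(1/4) = (1.23×10¹⁰)^(1/4) = 333 K.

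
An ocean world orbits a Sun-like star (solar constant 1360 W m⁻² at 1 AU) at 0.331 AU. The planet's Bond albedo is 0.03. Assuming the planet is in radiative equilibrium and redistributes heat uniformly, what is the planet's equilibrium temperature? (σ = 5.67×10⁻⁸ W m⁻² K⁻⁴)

Flux at 0.331 AU: S = 1360/0.331² = 1.24×10⁴ W m⁻².
Energy balance: absorbed = emitted ⇒ πR²·S(1−A) = 4πR²·σT_eq⁴, so T_eq⁴ = S(1−A)/(4σ).
T_eq = [1.24×10⁴ × 0.97 / (4 × 5.67×10⁻⁸)]^(1/4) = (5.31×10¹⁰)^(1/4) = 480 K.

T_eq ≈ 480 K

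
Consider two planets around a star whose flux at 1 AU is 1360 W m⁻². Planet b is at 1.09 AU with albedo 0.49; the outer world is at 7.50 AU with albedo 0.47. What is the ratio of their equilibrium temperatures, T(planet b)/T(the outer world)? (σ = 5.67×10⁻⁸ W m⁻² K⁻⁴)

T_eq = [S₀(1−A)/(4σd²)]^(1/4), so T ∝ (1−A)^(1/4) / √d.
T₁ = [1360×0.51/(4×5.67×10⁻⁸×1.09²)]^(1/4) = 225.24 K.
T₂ = [1360×0.53/(4×5.67×10⁻⁸×7.50²)]^(1/4) = 86.70 K.

T₁/T₂ ≈ 2.598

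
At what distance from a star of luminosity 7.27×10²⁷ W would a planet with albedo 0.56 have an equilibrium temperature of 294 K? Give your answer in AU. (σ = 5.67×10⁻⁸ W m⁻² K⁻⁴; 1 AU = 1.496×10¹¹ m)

From T_eq⁴ = L(1−A)/(16πσd²): d = √[L(1−A)/(16πσT_eq⁴)].
d = √[7.27×10²⁷ × 0.44 / (16π × 5.67×10⁻⁸ × (294)⁴)] = 3.88×10¹¹ m = 2.59 AU.

d ≈ 2.59 AU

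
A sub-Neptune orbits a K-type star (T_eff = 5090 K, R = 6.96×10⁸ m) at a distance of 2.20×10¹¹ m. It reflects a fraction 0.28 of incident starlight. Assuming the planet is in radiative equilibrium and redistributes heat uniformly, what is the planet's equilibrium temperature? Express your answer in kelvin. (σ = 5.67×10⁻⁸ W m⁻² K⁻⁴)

L = 4πR_⋆²σT_⋆⁴ = 4π(6.96×10⁸)² × 5.67×10⁻⁸ × (5090)⁴ = 2.32×10²⁶ W.
S = L/(4πd²) = 381 W m⁻².
Energy balance: absorbed = emitted ⇒ πR²·S(1−A) = 4πR²·σT_eq⁴, so T_eq⁴ = S(1−A)/(4σ).
T_eq = [381 × 0.72 / (4 × 5.67×10⁻⁸)]^(1/4) = (1.21×10⁹)^(1/4) = 186 K.

T_eq ≈ 186 K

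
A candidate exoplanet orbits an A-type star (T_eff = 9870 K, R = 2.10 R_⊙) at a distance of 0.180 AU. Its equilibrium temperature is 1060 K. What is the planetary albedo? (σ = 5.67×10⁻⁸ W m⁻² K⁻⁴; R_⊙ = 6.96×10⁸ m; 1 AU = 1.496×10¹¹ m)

A ≈ 0.82

R_⋆ = 2.10 × 6.96×10⁸ = 1.46×10⁹ m.
d = 0.180 AU = 2.69×10¹⁰ m.
L = 4πR_⋆²σT_⋆⁴ = 4π(1.46×10⁹)² × 5.67×10⁻⁸ × (9870)⁴ = 1.44×10²⁸ W.
S = L/(4πd²) = 1.59×10⁶ W m⁻².
From T_eq⁴ = S(1−A)/(4σ): 1−A = 4σT_eq⁴/S.
1−A = 4 × 5.67×10⁻⁸ × (1060)⁴ / 1.59×10⁶ = 0.181.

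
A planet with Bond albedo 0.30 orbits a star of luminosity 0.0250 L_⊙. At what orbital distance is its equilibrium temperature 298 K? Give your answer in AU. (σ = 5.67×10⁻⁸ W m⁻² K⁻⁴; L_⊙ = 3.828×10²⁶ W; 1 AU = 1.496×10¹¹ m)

L = 0.0250 × 3.828×10²⁶ = 9.57×10²⁴ W.
From T_eq⁴ = L(1−A)/(16πσd²): d = √[L(1−A)/(16πσT_eq⁴)].
d = √[9.57×10²⁴ × 0.70 / (16π × 5.67×10⁻⁸ × (298)⁴)] = 1.73×10¹⁰ m = 0.115 AU.

d ≈ 0.115 AU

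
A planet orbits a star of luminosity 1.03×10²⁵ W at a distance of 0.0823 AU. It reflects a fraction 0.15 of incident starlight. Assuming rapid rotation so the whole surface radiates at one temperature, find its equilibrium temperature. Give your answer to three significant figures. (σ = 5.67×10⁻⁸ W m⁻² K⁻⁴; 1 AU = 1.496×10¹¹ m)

d = 0.0823 AU = 1.23×10¹⁰ m.
Flux: S = L/(4πd²) = 1.03×10²⁵/(4π×(1.23×10¹⁰)²) = 5410 W m⁻².
Energy balance: absorbed = emitted ⇒ πR²·S(1−A) = 4πR²·σT_eq⁴, so T_eq⁴ = S(1−A)/(4σ).
T_eq = [5410 × 0.85 / (4 × 5.67×10⁻⁸)]^(1/4) = (2.03×10¹⁰)^(1/4) = 377 K.

T_eq ≈ 377 K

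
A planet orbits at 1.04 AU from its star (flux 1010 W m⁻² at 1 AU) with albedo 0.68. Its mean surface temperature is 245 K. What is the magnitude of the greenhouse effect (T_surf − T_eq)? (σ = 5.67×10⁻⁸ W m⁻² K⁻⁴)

ΔT ≈ 54.5 K

S = 1010/1.04² = 933.8 W m⁻².
T_eq = [S(1−A)/(4σ)]^(1/4) = [933.8×0.32/(4×5.67×10⁻⁸)]^(1/4) = 190.5 K.
ΔT = T_surf − T_eq = 245 − 190.5.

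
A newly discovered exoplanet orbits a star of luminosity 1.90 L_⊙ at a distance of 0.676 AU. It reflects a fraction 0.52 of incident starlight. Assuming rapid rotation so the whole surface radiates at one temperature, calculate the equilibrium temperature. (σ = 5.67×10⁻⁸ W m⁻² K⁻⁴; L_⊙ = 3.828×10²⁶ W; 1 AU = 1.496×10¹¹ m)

d = 0.676 AU = 1.01×10¹¹ m.
L = 1.90 × 3.828×10²⁶ = 7.27×10²⁶ W.
Flux: S = L/(4πd²) = 7.27×10²⁶/(4π×(1.01×10¹¹)²) = 5660 W m⁻².
Energy balance: absorbed = emitted ⇒ πR²·S(1−A) = 4πR²·σT_eq⁴, so T_eq⁴ = S(1−A)/(4σ).
T_eq = [5660 × 0.48 / (4 × 5.67×10⁻⁸)]^(1/4) = (1.20×10¹⁰)^(1/4) = 331 K.

T_eq ≈ 331 K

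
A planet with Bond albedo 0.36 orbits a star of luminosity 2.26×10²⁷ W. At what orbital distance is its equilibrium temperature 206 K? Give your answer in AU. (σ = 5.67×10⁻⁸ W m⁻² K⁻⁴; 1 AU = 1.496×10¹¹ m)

d ≈ 3.55 AU

From T_eq⁴ = L(1−A)/(16πσd²): d = √[L(1−A)/(16πσT_eq⁴)].
d = √[2.26×10²⁷ × 0.64 / (16π × 5.67×10⁻⁸ × (206)⁴)] = 5.31×10¹¹ m = 3.55 AU.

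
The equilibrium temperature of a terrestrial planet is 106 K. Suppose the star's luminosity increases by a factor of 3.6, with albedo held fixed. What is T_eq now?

T_eq ≈ 146 K

T_eq ∝ L^(1/4) · d^(−1/2).
T′ = 106 × 3.6^(1/4) = 146 K.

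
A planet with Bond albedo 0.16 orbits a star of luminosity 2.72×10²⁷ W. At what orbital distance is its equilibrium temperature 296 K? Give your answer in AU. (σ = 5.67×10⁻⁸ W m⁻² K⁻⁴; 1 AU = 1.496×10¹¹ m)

From T_eq⁴ = L(1−A)/(16πσd²): d = √[L(1−A)/(16πσT_eq⁴)].
d = √[2.72×10²⁷ × 0.84 / (16π × 5.67×10⁻⁸ × (296)⁴)] = 3.23×10¹¹ m = 2.16 AU.

d ≈ 2.16 AU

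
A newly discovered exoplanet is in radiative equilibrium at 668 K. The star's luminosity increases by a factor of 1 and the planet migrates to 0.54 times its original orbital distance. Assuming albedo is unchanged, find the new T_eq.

T_eq ∝ L^(1/4) · d^(−1/2).
T′ = 668 × 1^(1/4) / 0.54^(1/2) = 909 K.

T_eq ≈ 909 K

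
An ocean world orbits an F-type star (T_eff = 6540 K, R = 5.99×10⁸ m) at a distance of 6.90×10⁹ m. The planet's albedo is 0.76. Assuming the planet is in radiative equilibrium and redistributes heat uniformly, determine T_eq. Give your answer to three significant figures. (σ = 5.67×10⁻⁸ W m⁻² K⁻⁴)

L = 4πR_⋆²σT_⋆⁴ = 4π(5.99×10⁸)² × 5.67×10⁻⁸ × (6540)⁴ = 4.68×10²⁶ W.
S = L/(4πd²) = 7.82×10⁵ W m⁻².
Energy balance: absorbed = emitted ⇒ πR²·S(1−A) = 4πR²·σT_eq⁴, so T_eq⁴ = S(1−A)/(4σ).
T_eq = [7.82×10⁵ × 0.24 / (4 × 5.67×10⁻⁸)]^(1/4) = (8.27×10¹¹)^(1/4) = 954 K.

T_eq ≈ 954 K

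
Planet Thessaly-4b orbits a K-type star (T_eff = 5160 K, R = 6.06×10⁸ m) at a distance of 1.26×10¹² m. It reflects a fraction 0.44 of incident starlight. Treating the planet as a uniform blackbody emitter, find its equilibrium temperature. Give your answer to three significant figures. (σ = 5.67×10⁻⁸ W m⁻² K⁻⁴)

L = 4πR_⋆²σT_⋆⁴ = 4π(6.06×10⁸)² × 5.67×10⁻⁸ × (5160)⁴ = 1.85×10²⁶ W.
S = L/(4πd²) = 9.30 W m⁻².
Energy balance: absorbed = emitted ⇒ πR²·S(1−A) = 4πR²·σT_eq⁴, so T_eq⁴ = S(1−A)/(4σ).
T_eq = [9.30 × 0.56 / (4 × 5.67×10⁻⁸)]^(1/4) = (2.30×10⁷)^(1/4) = 69.2 K.

T_eq ≈ 69.2 K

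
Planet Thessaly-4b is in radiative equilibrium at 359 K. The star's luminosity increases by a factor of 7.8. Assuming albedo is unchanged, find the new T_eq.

T_eq ≈ 600 K

T_eq ∝ L^(1/4) · d^(−1/2).
T′ = 359 × 7.8^(1/4) = 600 K.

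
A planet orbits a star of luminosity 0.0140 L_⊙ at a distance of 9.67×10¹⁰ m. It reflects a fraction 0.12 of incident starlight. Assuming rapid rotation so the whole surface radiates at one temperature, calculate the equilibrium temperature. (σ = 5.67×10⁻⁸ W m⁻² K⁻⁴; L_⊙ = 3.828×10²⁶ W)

L = 0.0140 × 3.828×10²⁶ = 5.36×10²⁴ W.
Flux: S = L/(4πd²) = 5.36×10²⁴/(4π×(9.67×10¹⁰)²) = 45.6 W m⁻².
Energy balance: absorbed = emitted ⇒ πR²·S(1−A) = 4πR²·σT_eq⁴, so T_eq⁴ = S(1−A)/(4σ).
T_eq = [45.6 × 0.88 / (4 × 5.67×10⁻⁸)]^(1/4) = (1.77×10⁸)^(1/4) = 115 K.

T_eq ≈ 115 K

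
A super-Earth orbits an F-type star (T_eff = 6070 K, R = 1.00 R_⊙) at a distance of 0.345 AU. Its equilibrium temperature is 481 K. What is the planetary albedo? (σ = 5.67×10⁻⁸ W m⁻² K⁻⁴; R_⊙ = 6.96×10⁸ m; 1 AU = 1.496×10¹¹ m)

A ≈ 0.13

R_⋆ = 1.00 × 6.96×10⁸ = 6.96×10⁸ m.
d = 0.345 AU = 5.16×10¹⁰ m.
L = 4πR_⋆²σT_⋆⁴ = 4π(6.96×10⁸)² × 5.67×10⁻⁸ × (6070)⁴ = 4.69×10²⁶ W.
S = L/(4πd²) = 1.40×10⁴ W m⁻².
From T_eq⁴ = S(1−A)/(4σ): 1−A = 4σT_eq⁴/S.
1−A = 4 × 5.67×10⁻⁸ × (481)⁴ / 1.40×10⁴ = 0.867.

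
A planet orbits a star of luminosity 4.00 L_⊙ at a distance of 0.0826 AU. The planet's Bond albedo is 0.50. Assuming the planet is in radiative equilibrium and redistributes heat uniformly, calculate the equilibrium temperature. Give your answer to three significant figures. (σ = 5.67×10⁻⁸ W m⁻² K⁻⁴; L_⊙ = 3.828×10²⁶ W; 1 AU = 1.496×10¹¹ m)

d = 0.0826 AU = 1.24×10¹⁰ m.
L = 4.00 × 3.828×10²⁶ = 1.53×10²⁷ W.
Flux: S = L/(4πd²) = 1.53×10²⁷/(4π×(1.24×10¹⁰)²) = 7.98×10⁵ W m⁻².
Energy balance: absorbed = emitted ⇒ πR²·S(1−A) = 4πR²·σT_eq⁴, so T_eq⁴ = S(1−A)/(4σ).
T_eq = [7.98×10⁵ × 0.50 / (4 × 5.67×10⁻⁸)]^(1/4) = (1.76×10¹²)^(1/4) = 1150 K.

T_eq ≈ 1150 K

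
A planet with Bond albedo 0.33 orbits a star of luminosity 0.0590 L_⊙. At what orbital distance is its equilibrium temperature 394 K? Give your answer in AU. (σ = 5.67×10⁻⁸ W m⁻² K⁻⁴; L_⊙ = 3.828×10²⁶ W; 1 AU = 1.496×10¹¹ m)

d ≈ 0.0992 AU

L = 0.0590 × 3.828×10²⁶ = 2.26×10²⁵ W.
From T_eq⁴ = L(1−A)/(16πσd²): d = √[L(1−A)/(16πσT_eq⁴)].
d = √[2.26×10²⁵ × 0.67 / (16π × 5.67×10⁻⁸ × (394)⁴)] = 1.48×10¹⁰ m = 0.0992 AU.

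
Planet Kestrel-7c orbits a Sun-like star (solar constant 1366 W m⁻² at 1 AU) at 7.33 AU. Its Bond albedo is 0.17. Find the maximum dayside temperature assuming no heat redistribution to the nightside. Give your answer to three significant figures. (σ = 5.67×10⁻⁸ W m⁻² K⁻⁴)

T_ss ≈ 139 K

Flux at 7.33 AU: S = 1366/7.33² = 25.4 W m⁻².
With no redistribution each surface element balances locally: S(1−A) = σT⁴.
T = [25.4 × 0.83 / 5.67×10⁻⁸]^(1/4) = (3.72×10⁸)^(1/4) = 139 K.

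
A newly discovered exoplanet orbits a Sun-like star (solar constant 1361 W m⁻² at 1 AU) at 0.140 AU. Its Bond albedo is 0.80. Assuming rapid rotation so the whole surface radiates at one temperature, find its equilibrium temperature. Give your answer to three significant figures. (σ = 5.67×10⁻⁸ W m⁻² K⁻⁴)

Flux at 0.140 AU: S = 1361/0.140² = 6.94×10⁴ W m⁻².
Energy balance: absorbed = emitted ⇒ πR²·S(1−A) = 4πR²·σT_eq⁴, so T_eq⁴ = S(1−A)/(4σ).
T_eq = [6.94×10⁴ × 0.20 / (4 × 5.67×10⁻⁸)]^(1/4) = (6.12×10¹⁰)^(1/4) = 497 K.

T_eq ≈ 497 K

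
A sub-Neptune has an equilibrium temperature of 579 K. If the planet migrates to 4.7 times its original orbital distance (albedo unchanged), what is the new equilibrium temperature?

T_eq ≈ 267 K

T_eq ∝ L^(1/4) · d^(−1/2).
T′ = 579 / 4.7^(1/2) = 267 K.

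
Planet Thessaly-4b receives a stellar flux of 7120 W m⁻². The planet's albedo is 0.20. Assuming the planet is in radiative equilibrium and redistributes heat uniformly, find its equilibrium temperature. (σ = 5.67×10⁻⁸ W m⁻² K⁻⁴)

Energy balance: absorbed = emitted ⇒ πR²·S(1−A) = 4πR²·σT_eq⁴, so T_eq⁴ = S(1−A)/(4σ).
T_eq = [7120 × 0.80 / (4 × 5.67×10⁻⁸)]^(1/4) = (2.51×10¹⁰)^(1/4) = 398 K.

T_eq ≈ 398 K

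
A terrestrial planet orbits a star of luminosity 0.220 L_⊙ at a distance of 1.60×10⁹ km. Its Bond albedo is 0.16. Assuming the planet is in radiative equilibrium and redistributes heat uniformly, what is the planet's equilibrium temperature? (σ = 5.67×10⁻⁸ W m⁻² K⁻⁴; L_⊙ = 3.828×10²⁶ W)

d = 1.60×10⁹ km = 1.60×10¹² m.
L = 0.220 × 3.828×10²⁶ = 8.42×10²⁵ W.
Flux: S = L/(4πd²) = 8.42×10²⁵/(4π×(1.60×10¹²)²) = 2.62 W m⁻².
Energy balance: absorbed = emitted ⇒ πR²·S(1−A) = 4πR²·σT_eq⁴, so T_eq⁴ = S(1−A)/(4σ).
T_eq = [2.62 × 0.84 / (4 × 5.67×10⁻⁸)]^(1/4) = (9.70×10⁶)^(1/4) = 55.8 K.

T_eq ≈ 55.8 K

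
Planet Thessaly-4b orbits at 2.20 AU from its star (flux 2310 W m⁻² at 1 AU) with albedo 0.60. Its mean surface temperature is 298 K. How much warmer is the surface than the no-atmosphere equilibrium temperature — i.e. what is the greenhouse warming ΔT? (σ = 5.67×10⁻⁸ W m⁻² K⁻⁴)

S = 2310/2.20² = 477.3 W m⁻².
T_eq = [S(1−A)/(4σ)]^(1/4) = [477.3×0.40/(4×5.67×10⁻⁸)]^(1/4) = 170.3 K.
ΔT = T_surf − T_eq = 298 − 170.3.

ΔT ≈ 127.7 K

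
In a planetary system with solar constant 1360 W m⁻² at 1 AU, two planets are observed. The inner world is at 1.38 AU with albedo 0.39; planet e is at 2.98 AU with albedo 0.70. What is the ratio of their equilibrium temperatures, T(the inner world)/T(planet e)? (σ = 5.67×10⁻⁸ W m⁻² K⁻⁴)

T_eq = [S₀(1−A)/(4σd²)]^(1/4), so T ∝ (1−A)^(1/4) / √d.
T₁ = [1360×0.61/(4×5.67×10⁻⁸×1.38²)]^(1/4) = 209.35 K.
T₂ = [1360×0.30/(4×5.67×10⁻⁸×2.98²)]^(1/4) = 119.30 K.

T₁/T₂ ≈ 1.755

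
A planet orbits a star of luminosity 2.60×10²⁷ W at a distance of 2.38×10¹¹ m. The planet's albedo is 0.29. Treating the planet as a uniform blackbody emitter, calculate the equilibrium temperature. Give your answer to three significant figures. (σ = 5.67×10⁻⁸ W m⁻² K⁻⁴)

Flux: S = L/(4πd²) = 2.60×10²⁷/(4π×(2.38×10¹¹)²) = 3650 W m⁻².
Energy balance: absorbed = emitted ⇒ πR²·S(1−A) = 4πR²·σT_eq⁴, so T_eq⁴ = S(1−A)/(4σ).
T_eq = [3650 × 0.71 / (4 × 5.67×10⁻⁸)]^(1/4) = (1.14×10¹⁰)^(1/4) = 327 K.

T_eq ≈ 327 K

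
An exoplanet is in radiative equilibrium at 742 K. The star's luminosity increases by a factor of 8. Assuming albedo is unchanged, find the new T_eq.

T_eq ≈ 1250 K

T_eq ∝ L^(1/4) · d^(−1/2).
T′ = 742 × 8^(1/4) = 1250 K.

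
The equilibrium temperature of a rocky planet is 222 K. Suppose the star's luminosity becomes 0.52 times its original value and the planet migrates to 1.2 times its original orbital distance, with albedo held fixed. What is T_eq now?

T_eq ≈ 172 K

T_eq ∝ L^(1/4) · d^(−1/2).
T′ = 222 × 0.52^(1/4) / 1.2^(1/2) = 172 K.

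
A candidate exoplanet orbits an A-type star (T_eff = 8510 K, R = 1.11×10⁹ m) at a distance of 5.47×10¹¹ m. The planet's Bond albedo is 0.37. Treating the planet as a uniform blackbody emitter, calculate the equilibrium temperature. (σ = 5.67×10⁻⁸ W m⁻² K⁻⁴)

T_eq ≈ 242 K

L = 4πR_⋆²σT_⋆⁴ = 4π(1.11×10⁹)² × 5.67×10⁻⁸ × (8510)⁴ = 4.60×10²⁷ W.
S = L/(4πd²) = 1220 W m⁻².
Energy balance: absorbed = emitted ⇒ πR²·S(1−A) = 4πR²·σT_eq⁴, so T_eq⁴ = S(1−A)/(4σ).
T_eq = [1220 × 0.63 / (4 × 5.67×10⁻⁸)]^(1/4) = (3.40×10⁹)^(1/4) = 242 K.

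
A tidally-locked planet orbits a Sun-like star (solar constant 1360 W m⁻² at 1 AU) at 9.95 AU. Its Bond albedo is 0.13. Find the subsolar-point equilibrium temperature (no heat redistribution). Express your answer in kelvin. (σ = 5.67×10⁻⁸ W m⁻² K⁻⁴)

T_ss ≈ 120 K

Flux at 9.95 AU: S = 1360/9.95² = 13.7 W m⁻².
At the subsolar point the surface absorbs S(1−A) and emits σT⁴ per unit area — no factor of 4, since only the local patch is in balance.
T = [13.7 × 0.87 / 5.67×10⁻⁸]^(1/4) = (2.11×10⁸)^(1/4) = 120 K.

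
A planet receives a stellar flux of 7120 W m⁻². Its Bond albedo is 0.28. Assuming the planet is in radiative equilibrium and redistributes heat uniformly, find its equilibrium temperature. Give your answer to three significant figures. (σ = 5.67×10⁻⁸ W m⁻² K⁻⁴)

T_eq ≈ 388 K

Energy balance: absorbed = emitted ⇒ πR²·S(1−A) = 4πR²·σT_eq⁴, so T_eq⁴ = S(1−A)/(4σ).
T_eq = [7120 × 0.72 / (4 × 5.67×10⁻⁸)]^(1/4) = (2.26×10¹⁰)^(1/4) = 388 K.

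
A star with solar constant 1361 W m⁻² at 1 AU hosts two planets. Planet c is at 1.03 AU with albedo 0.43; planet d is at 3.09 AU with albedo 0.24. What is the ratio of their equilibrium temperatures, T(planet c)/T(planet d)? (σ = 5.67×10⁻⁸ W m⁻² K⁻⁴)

T₁/T₂ ≈ 1.612

T_eq = [S₀(1−A)/(4σd²)]^(1/4), so T ∝ (1−A)^(1/4) / √d.
T₁ = [1361×0.57/(4×5.67×10⁻⁸×1.03²)]^(1/4) = 238.29 K.
T₂ = [1361×0.76/(4×5.67×10⁻⁸×3.09²)]^(1/4) = 147.84 K.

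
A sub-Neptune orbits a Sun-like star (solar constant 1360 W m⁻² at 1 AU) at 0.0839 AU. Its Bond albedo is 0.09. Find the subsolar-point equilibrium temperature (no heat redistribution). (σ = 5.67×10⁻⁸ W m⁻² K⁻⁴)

T_ss ≈ 1330 K

Flux at 0.0839 AU: S = 1360/0.0839² = 1.93×10⁵ W m⁻².
At the subsolar point the surface absorbs S(1−A) and emits σT⁴ per unit area — no factor of 4, since only the local patch is in balance.
T = [1.93×10⁵ × 0.91 / 5.67×10⁻⁸]^(1/4) = (3.10×10¹²)^(1/4) = 1330 K.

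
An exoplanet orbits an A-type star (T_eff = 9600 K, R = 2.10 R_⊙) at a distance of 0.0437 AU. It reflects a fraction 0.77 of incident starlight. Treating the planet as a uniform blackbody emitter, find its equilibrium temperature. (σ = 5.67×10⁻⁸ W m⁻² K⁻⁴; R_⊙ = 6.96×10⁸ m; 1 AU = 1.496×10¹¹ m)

R_⋆ = 2.10 × 6.96×10⁸ = 1.46×10⁹ m.
d = 0.0437 AU = 6.54×10⁹ m.
L = 4πR_⋆²σT_⋆⁴ = 4π(1.46×10⁹)² × 5.67×10⁻⁸ × (9600)⁴ = 1.29×10²⁸ W.
S = L/(4πd²) = 2.41×10⁷ W m⁻².
Energy balance: absorbed = emitted ⇒ πR²·S(1−A) = 4πR²·σT_eq⁴, so T_eq⁴ = S(1−A)/(4σ).
T_eq = [2.41×10⁷ × 0.23 / (4 × 5.67×10⁻⁸)]^(1/4) = (2.44×10¹³)^(1/4) = 2220 K.

T_eq ≈ 2220 K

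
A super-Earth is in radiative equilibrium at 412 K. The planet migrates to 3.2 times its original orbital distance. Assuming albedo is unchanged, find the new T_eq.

T_eq ∝ L^(1/4) · d^(−1/2).
T′ = 412 / 3.2^(1/2) = 230 K.

T_eq ≈ 230 K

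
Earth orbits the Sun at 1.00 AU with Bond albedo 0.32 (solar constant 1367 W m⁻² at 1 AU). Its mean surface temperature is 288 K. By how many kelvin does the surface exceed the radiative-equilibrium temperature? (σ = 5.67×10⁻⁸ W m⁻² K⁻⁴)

ΔT ≈ 35.0 K

S = 1367/1.00² = 1367 W m⁻².
T_eq = [S(1−A)/(4σ)]^(1/4) = [1367×0.68/(4×5.67×10⁻⁸)]^(1/4) = 253.0 K.
ΔT = T_surf − T_eq = 288 − 253.0.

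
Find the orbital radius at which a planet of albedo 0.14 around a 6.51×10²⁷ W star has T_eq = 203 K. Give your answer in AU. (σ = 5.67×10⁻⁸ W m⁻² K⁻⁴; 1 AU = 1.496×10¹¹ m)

d ≈ 7.19 AU

From T_eq⁴ = L(1−A)/(16πσd²): d = √[L(1−A)/(16πσT_eq⁴)].
d = √[6.51×10²⁷ × 0.86 / (16π × 5.67×10⁻⁸ × (203)⁴)] = 1.08×10¹² m = 7.19 AU.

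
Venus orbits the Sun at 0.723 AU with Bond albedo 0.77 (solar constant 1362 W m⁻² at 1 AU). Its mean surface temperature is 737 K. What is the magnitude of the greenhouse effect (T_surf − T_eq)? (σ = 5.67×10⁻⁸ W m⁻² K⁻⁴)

ΔT ≈ 510.3 K

S = 1362/0.723² = 2606 W m⁻².
T_eq = [S(1−A)/(4σ)]^(1/4) = [2606×0.23/(4×5.67×10⁻⁸)]^(1/4) = 226.7 K.
ΔT = T_surf − T_eq = 737 − 226.7.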